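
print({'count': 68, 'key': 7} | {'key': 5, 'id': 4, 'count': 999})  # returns {'count': 999, 'key': 5, 'id': 4}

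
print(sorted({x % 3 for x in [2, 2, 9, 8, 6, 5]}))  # [0, 2]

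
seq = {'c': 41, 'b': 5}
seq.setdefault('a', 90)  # 90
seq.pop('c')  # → 41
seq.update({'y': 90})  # {'b': 5, 'a': 90, 'y': 90}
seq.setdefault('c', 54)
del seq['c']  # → {'b': 5, 'a': 90, 'y': 90}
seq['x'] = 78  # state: {'b': 5, 'a': 90, 'y': 90, 'x': 78}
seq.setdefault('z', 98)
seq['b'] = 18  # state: {'b': 18, 'a': 90, 'y': 90, 'x': 78, 'z': 98}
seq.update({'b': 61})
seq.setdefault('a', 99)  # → 90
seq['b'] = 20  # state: {'b': 20, 'a': 90, 'y': 90, 'x': 78, 'z': 98}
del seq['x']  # {'b': 20, 'a': 90, 'y': 90, 'z': 98}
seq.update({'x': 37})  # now {'b': 20, 'a': 90, 'y': 90, 'z': 98, 'x': 37}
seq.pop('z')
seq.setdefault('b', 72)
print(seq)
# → {'b': 20, 'a': 90, 'y': 90, 'x': 37}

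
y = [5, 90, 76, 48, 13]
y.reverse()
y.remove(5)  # [13, 48, 76, 90]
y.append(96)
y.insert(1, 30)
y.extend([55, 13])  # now [13, 30, 48, 76, 90, 96, 55, 13]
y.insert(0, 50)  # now [50, 13, 30, 48, 76, 90, 96, 55, 13]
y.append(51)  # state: [50, 13, 30, 48, 76, 90, 96, 55, 13, 51]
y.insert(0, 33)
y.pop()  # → 51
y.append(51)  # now [33, 50, 13, 30, 48, 76, 90, 96, 55, 13, 51]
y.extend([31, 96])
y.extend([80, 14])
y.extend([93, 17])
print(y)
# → [33, 50, 13, 30, 48, 76, 90, 96, 55, 13, 51, 31, 96, 80, 14, 93, 17]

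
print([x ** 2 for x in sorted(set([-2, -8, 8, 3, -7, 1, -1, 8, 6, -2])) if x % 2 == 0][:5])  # [64, 4, 36, 64]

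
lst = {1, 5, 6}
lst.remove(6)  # {1, 5}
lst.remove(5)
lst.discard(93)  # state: {1}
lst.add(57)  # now {1, 57}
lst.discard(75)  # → {1, 57}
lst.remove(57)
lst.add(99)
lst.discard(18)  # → {1, 99}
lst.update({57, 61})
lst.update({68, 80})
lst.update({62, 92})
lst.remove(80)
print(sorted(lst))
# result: [1, 57, 61, 62, 68, 92, 99]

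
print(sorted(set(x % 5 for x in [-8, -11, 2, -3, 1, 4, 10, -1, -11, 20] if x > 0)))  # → [0, 1, 2, 4]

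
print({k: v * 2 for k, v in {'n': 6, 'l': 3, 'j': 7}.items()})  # {'n': 12, 'l': 6, 'j': 14}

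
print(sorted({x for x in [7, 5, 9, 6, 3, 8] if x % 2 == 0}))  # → [6, 8]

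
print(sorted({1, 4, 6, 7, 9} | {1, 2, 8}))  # [1, 2, 4, 6, 7, 8, 9]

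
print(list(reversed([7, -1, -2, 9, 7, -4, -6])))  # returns [-6, -4, 7, 9, -2, -1, 7]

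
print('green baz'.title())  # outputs Green Baz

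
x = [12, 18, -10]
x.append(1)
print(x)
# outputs [12, 18, -10, 1]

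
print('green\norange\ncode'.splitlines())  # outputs ['green', 'orange', 'code']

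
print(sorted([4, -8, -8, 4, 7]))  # [-8, -8, 4, 4, 7]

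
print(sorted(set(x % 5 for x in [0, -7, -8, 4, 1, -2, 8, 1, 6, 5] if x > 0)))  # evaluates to [0, 1, 3, 4]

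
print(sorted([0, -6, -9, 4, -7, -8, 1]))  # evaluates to [-9, -8, -7, -6, 0, 1, 4]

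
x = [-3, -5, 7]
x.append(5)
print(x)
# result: [-3, -5, 7, 5]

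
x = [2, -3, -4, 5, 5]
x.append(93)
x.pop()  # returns 93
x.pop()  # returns 5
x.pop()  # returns 5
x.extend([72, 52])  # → [2, -3, -4, 72, 52]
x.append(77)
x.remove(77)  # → [2, -3, -4, 72, 52]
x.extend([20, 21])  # [2, -3, -4, 72, 52, 20, 21]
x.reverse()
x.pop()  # 2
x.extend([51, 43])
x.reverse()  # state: [43, 51, -3, -4, 72, 52, 20, 21]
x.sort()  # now [-4, -3, 20, 21, 43, 51, 52, 72]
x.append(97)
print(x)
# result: [-4, -3, 20, 21, 43, 51, 52, 72, 97]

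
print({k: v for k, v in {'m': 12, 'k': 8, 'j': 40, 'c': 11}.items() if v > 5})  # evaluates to {'m': 12, 'k': 8, 'j': 40, 'c': 11}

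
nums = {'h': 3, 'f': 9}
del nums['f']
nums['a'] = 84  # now {'h': 3, 'a': 84}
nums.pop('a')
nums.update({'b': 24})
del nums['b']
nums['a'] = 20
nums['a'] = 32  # {'h': 3, 'a': 32}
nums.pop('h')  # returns 3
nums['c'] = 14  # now {'a': 32, 'c': 14}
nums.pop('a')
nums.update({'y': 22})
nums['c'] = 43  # {'c': 43, 'y': 22}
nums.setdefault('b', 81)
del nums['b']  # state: {'c': 43, 'y': 22}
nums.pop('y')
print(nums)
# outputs {'c': 43}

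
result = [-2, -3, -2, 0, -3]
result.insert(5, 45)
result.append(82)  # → [-2, -3, -2, 0, -3, 45, 82]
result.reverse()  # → [82, 45, -3, 0, -2, -3, -2]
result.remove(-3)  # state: [82, 45, 0, -2, -3, -2]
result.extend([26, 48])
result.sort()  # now [-3, -2, -2, 0, 26, 45, 48, 82]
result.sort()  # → [-3, -2, -2, 0, 26, 45, 48, 82]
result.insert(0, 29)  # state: [29, -3, -2, -2, 0, 26, 45, 48, 82]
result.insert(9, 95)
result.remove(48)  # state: [29, -3, -2, -2, 0, 26, 45, 82, 95]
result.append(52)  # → [29, -3, -2, -2, 0, 26, 45, 82, 95, 52]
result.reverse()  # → [52, 95, 82, 45, 26, 0, -2, -2, -3, 29]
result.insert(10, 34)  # [52, 95, 82, 45, 26, 0, -2, -2, -3, 29, 34]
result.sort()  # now [-3, -2, -2, 0, 26, 29, 34, 45, 52, 82, 95]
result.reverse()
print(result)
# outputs [95, 82, 52, 45, 34, 29, 26, 0, -2, -2, -3]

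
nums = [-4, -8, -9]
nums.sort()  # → [-9, -8, -4]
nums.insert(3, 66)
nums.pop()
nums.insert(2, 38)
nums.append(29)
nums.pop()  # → 29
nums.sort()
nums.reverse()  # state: [38, -4, -8, -9]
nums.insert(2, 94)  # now [38, -4, 94, -8, -9]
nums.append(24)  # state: [38, -4, 94, -8, -9, 24]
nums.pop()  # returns 24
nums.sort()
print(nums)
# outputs [-9, -8, -4, 38, 94]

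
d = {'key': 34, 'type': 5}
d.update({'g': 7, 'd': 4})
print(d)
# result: {'key': 34, 'type': 5, 'g': 7, 'd': 4}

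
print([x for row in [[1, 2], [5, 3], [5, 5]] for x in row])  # [1, 2, 5, 3, 5, 5]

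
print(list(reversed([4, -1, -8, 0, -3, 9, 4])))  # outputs [4, 9, -3, 0, -8, -1, 4]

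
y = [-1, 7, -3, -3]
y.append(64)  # [-1, 7, -3, -3, 64]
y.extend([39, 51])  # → [-1, 7, -3, -3, 64, 39, 51]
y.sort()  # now [-3, -3, -1, 7, 39, 51, 64]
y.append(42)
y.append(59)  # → [-3, -3, -1, 7, 39, 51, 64, 42, 59]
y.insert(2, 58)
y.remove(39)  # [-3, -3, 58, -1, 7, 51, 64, 42, 59]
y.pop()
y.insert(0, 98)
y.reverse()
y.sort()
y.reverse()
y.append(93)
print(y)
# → [98, 64, 58, 51, 42, 7, -1, -3, -3, 93]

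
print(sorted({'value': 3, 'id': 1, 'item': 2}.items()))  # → [('id', 1), ('item', 2), ('value', 3)]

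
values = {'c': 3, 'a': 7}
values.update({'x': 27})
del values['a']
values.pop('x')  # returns 27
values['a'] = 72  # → {'c': 3, 'a': 72}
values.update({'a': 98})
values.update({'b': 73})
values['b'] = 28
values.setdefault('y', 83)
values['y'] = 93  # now {'c': 3, 'a': 98, 'b': 28, 'y': 93}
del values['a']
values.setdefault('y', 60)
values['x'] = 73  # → {'c': 3, 'b': 28, 'y': 93, 'x': 73}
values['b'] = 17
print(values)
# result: {'c': 3, 'b': 17, 'y': 93, 'x': 73}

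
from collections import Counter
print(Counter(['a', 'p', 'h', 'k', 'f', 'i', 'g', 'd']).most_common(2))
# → [('a', 1), ('p', 1)]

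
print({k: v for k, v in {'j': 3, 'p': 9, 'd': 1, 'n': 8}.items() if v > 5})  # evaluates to {'p': 9, 'n': 8}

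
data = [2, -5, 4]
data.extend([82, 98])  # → [2, -5, 4, 82, 98]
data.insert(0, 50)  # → [50, 2, -5, 4, 82, 98]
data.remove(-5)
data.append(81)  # [50, 2, 4, 82, 98, 81]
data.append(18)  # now [50, 2, 4, 82, 98, 81, 18]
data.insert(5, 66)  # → [50, 2, 4, 82, 98, 66, 81, 18]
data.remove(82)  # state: [50, 2, 4, 98, 66, 81, 18]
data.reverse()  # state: [18, 81, 66, 98, 4, 2, 50]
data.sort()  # [2, 4, 18, 50, 66, 81, 98]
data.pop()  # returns 98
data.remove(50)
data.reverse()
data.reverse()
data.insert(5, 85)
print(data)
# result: [2, 4, 18, 66, 81, 85]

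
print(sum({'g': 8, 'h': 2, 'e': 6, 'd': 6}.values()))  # 22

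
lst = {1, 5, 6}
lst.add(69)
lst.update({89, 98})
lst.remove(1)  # {5, 6, 69, 89, 98}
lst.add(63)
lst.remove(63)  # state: {5, 6, 69, 89, 98}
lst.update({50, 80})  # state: {5, 6, 50, 69, 80, 89, 98}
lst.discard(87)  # {5, 6, 50, 69, 80, 89, 98}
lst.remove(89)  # {5, 6, 50, 69, 80, 98}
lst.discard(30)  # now {5, 6, 50, 69, 80, 98}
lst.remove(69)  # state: {5, 6, 50, 80, 98}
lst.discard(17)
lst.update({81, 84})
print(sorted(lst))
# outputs [5, 6, 50, 80, 81, 84, 98]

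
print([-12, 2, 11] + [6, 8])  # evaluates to [-12, 2, 11, 6, 8]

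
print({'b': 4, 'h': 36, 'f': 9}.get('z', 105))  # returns 105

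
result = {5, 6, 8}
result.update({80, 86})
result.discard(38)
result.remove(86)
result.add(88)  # {5, 6, 8, 80, 88}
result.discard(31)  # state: {5, 6, 8, 80, 88}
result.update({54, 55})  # {5, 6, 8, 54, 55, 80, 88}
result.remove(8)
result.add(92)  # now {5, 6, 54, 55, 80, 88, 92}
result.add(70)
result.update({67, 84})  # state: {5, 6, 54, 55, 67, 70, 80, 84, 88, 92}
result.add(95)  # {5, 6, 54, 55, 67, 70, 80, 84, 88, 92, 95}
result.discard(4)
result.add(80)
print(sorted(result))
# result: [5, 6, 54, 55, 67, 70, 80, 84, 88, 92, 95]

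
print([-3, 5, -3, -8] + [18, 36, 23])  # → [-3, 5, -3, -8, 18, 36, 23]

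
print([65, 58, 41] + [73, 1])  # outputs [65, 58, 41, 73, 1]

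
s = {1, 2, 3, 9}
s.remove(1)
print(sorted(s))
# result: [2, 3, 9]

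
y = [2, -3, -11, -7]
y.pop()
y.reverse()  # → [-11, -3, 2]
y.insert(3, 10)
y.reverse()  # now [10, 2, -3, -11]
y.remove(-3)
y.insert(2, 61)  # [10, 2, 61, -11]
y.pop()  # -11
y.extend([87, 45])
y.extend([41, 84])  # [10, 2, 61, 87, 45, 41, 84]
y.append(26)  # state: [10, 2, 61, 87, 45, 41, 84, 26]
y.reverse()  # [26, 84, 41, 45, 87, 61, 2, 10]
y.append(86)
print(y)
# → [26, 84, 41, 45, 87, 61, 2, 10, 86]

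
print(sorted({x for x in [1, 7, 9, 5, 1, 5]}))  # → [1, 5, 7, 9]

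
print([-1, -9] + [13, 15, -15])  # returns [-1, -9, 13, 15, -15]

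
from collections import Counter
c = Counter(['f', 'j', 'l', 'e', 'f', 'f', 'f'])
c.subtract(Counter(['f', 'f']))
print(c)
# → Counter({'f': 2, 'j': 1, 'l': 1, 'e': 1})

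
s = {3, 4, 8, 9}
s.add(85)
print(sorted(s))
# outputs [3, 4, 8, 9, 85]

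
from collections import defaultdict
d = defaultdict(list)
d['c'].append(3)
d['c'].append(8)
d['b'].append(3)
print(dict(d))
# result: {'c': [3, 8], 'b': [3]}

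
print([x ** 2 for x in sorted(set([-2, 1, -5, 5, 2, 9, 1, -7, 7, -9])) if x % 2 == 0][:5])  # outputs [4, 4]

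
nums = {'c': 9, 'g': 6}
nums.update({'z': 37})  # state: {'c': 9, 'g': 6, 'z': 37}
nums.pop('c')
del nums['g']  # {'z': 37}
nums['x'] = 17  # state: {'z': 37, 'x': 17}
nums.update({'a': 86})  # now {'z': 37, 'x': 17, 'a': 86}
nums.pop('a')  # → 86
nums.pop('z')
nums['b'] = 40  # {'x': 17, 'b': 40}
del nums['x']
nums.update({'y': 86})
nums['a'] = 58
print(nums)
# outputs {'b': 40, 'y': 86, 'a': 58}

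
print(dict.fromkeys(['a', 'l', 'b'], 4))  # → {'a': 4, 'l': 4, 'b': 4}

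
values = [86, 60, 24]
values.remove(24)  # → [86, 60]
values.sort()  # [60, 86]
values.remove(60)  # [86]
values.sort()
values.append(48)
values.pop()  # 48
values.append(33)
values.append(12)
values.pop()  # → 12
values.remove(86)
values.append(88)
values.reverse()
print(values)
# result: [88, 33]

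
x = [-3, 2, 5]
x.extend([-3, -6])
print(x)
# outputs [-3, 2, 5, -3, -6]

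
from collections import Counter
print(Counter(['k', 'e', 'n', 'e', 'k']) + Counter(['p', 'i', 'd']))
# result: Counter({'k': 2, 'e': 2, 'n': 1, 'p': 1, 'i': 1, 'd': 1})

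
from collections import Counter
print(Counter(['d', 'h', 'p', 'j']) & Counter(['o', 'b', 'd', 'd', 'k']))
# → Counter({'d': 1})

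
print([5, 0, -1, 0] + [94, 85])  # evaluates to [5, 0, -1, 0, 94, 85]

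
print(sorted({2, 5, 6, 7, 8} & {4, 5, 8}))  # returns [5, 8]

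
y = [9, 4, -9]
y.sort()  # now [-9, 4, 9]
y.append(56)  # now [-9, 4, 9, 56]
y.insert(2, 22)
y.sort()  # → [-9, 4, 9, 22, 56]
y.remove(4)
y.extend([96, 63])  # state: [-9, 9, 22, 56, 96, 63]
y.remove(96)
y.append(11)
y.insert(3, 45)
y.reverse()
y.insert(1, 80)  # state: [11, 80, 63, 56, 45, 22, 9, -9]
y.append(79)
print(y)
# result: [11, 80, 63, 56, 45, 22, 9, -9, 79]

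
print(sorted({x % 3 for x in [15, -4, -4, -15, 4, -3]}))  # [0, 1, 2]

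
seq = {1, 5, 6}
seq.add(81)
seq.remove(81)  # {1, 5, 6}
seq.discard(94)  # {1, 5, 6}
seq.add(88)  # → {1, 5, 6, 88}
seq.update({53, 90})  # {1, 5, 6, 53, 88, 90}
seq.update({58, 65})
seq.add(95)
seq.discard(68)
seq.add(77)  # {1, 5, 6, 53, 58, 65, 77, 88, 90, 95}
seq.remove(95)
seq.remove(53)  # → {1, 5, 6, 58, 65, 77, 88, 90}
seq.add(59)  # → {1, 5, 6, 58, 59, 65, 77, 88, 90}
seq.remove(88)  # {1, 5, 6, 58, 59, 65, 77, 90}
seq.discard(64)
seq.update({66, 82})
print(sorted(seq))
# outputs [1, 5, 6, 58, 59, 65, 66, 77, 82, 90]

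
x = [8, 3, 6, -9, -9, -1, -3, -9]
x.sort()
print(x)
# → [-9, -9, -9, -3, -1, 3, 6, 8]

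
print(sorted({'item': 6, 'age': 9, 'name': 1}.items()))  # [('age', 9), ('item', 6), ('name', 1)]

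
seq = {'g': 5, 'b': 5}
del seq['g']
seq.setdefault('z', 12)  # 12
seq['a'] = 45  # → {'b': 5, 'z': 12, 'a': 45}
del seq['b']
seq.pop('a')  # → 45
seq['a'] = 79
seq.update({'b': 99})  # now {'z': 12, 'a': 79, 'b': 99}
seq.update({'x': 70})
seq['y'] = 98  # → {'z': 12, 'a': 79, 'b': 99, 'x': 70, 'y': 98}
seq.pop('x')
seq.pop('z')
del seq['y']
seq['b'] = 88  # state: {'a': 79, 'b': 88}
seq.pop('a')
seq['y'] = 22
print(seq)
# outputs {'b': 88, 'y': 22}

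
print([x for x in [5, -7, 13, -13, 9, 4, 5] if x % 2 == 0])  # [4]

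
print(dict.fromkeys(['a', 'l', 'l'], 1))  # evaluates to {'a': 1, 'l': 1}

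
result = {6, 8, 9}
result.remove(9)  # {6, 8}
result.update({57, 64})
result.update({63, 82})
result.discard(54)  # {6, 8, 57, 63, 64, 82}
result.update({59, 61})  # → {6, 8, 57, 59, 61, 63, 64, 82}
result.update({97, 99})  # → {6, 8, 57, 59, 61, 63, 64, 82, 97, 99}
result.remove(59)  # {6, 8, 57, 61, 63, 64, 82, 97, 99}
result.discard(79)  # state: {6, 8, 57, 61, 63, 64, 82, 97, 99}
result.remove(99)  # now {6, 8, 57, 61, 63, 64, 82, 97}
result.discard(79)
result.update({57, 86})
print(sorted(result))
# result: [6, 8, 57, 61, 63, 64, 82, 86, 97]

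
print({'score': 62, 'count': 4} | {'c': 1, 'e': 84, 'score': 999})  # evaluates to {'score': 999, 'count': 4, 'c': 1, 'e': 84}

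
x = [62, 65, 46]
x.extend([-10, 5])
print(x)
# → [62, 65, 46, -10, 5]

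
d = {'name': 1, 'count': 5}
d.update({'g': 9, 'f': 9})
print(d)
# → {'name': 1, 'count': 5, 'g': 9, 'f': 9}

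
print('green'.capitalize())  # Green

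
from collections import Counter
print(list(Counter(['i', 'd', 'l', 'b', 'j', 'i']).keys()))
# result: ['i', 'd', 'l', 'b', 'j']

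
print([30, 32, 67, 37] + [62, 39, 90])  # [30, 32, 67, 37, 62, 39, 90]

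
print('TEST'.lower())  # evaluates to test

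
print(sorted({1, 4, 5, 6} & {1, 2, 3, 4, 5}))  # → [1, 4, 5]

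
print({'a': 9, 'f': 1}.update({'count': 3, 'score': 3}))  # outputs None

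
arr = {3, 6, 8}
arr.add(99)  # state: {3, 6, 8, 99}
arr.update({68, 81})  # {3, 6, 8, 68, 81, 99}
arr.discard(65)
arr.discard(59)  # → {3, 6, 8, 68, 81, 99}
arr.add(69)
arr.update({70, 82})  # {3, 6, 8, 68, 69, 70, 81, 82, 99}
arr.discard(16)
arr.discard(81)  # {3, 6, 8, 68, 69, 70, 82, 99}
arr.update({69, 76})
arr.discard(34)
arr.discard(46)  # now {3, 6, 8, 68, 69, 70, 76, 82, 99}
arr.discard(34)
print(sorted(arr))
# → [3, 6, 8, 68, 69, 70, 76, 82, 99]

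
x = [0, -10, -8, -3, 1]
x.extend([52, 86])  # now [0, -10, -8, -3, 1, 52, 86]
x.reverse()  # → [86, 52, 1, -3, -8, -10, 0]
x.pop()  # 0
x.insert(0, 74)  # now [74, 86, 52, 1, -3, -8, -10]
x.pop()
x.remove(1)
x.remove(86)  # [74, 52, -3, -8]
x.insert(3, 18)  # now [74, 52, -3, 18, -8]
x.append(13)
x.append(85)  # [74, 52, -3, 18, -8, 13, 85]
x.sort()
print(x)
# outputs [-8, -3, 13, 18, 52, 74, 85]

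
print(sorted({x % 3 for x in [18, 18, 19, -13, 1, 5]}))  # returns [0, 1, 2]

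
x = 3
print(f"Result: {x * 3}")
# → Result: 9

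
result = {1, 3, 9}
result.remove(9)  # {1, 3}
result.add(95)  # {1, 3, 95}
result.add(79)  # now {1, 3, 79, 95}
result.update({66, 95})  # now {1, 3, 66, 79, 95}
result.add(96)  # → {1, 3, 66, 79, 95, 96}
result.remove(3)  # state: {1, 66, 79, 95, 96}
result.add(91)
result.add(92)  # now {1, 66, 79, 91, 92, 95, 96}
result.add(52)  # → {1, 52, 66, 79, 91, 92, 95, 96}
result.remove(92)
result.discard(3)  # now {1, 52, 66, 79, 91, 95, 96}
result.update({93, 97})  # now {1, 52, 66, 79, 91, 93, 95, 96, 97}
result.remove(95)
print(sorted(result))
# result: [1, 52, 66, 79, 91, 93, 96, 97]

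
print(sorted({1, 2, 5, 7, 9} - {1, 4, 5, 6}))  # [2, 7, 9]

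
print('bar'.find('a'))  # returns 1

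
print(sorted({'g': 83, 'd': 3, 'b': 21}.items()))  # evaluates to [('b', 21), ('d', 3), ('g', 83)]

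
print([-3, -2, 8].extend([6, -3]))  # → None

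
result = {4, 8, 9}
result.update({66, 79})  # {4, 8, 9, 66, 79}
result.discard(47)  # {4, 8, 9, 66, 79}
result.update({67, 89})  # {4, 8, 9, 66, 67, 79, 89}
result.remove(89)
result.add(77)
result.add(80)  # {4, 8, 9, 66, 67, 77, 79, 80}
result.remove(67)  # {4, 8, 9, 66, 77, 79, 80}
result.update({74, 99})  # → {4, 8, 9, 66, 74, 77, 79, 80, 99}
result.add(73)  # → {4, 8, 9, 66, 73, 74, 77, 79, 80, 99}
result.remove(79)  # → {4, 8, 9, 66, 73, 74, 77, 80, 99}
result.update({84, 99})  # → {4, 8, 9, 66, 73, 74, 77, 80, 84, 99}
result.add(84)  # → {4, 8, 9, 66, 73, 74, 77, 80, 84, 99}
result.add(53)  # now {4, 8, 9, 53, 66, 73, 74, 77, 80, 84, 99}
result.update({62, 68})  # {4, 8, 9, 53, 62, 66, 68, 73, 74, 77, 80, 84, 99}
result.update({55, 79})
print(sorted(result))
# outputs [4, 8, 9, 53, 55, 62, 66, 68, 73, 74, 77, 79, 80, 84, 99]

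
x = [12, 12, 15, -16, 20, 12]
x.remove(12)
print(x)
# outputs [12, 15, -16, 20, 12]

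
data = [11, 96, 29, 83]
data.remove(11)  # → [96, 29, 83]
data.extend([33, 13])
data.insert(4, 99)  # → [96, 29, 83, 33, 99, 13]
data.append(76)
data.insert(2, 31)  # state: [96, 29, 31, 83, 33, 99, 13, 76]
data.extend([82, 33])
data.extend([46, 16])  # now [96, 29, 31, 83, 33, 99, 13, 76, 82, 33, 46, 16]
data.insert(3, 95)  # [96, 29, 31, 95, 83, 33, 99, 13, 76, 82, 33, 46, 16]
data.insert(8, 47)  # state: [96, 29, 31, 95, 83, 33, 99, 13, 47, 76, 82, 33, 46, 16]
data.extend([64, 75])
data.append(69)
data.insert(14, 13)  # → [96, 29, 31, 95, 83, 33, 99, 13, 47, 76, 82, 33, 46, 16, 13, 64, 75, 69]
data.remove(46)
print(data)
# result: [96, 29, 31, 95, 83, 33, 99, 13, 47, 76, 82, 33, 16, 13, 64, 75, 69]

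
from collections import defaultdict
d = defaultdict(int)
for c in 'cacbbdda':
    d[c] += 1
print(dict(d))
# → {'c': 2, 'a': 2, 'b': 2, 'd': 2}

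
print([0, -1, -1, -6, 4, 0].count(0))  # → 2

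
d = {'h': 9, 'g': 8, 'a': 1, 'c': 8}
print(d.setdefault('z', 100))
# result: 100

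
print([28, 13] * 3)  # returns [28, 13, 28, 13, 28, 13]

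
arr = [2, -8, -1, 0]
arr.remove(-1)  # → [2, -8, 0]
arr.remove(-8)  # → [2, 0]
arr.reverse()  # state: [0, 2]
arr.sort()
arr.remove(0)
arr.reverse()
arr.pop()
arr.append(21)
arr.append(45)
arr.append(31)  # [21, 45, 31]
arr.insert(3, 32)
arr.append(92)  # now [21, 45, 31, 32, 92]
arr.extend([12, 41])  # [21, 45, 31, 32, 92, 12, 41]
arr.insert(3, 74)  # [21, 45, 31, 74, 32, 92, 12, 41]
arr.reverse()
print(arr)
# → [41, 12, 92, 32, 74, 31, 45, 21]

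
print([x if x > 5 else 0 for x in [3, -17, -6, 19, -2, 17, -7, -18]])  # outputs [0, 0, 0, 19, 0, 17, 0, 0]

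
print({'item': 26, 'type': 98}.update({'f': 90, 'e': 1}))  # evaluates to None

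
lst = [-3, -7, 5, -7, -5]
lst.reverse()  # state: [-5, -7, 5, -7, -3]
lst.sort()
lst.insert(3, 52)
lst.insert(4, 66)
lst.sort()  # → [-7, -7, -5, -3, 5, 52, 66]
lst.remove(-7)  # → [-7, -5, -3, 5, 52, 66]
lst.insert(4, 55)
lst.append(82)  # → [-7, -5, -3, 5, 55, 52, 66, 82]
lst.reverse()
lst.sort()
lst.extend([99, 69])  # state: [-7, -5, -3, 5, 52, 55, 66, 82, 99, 69]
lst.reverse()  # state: [69, 99, 82, 66, 55, 52, 5, -3, -5, -7]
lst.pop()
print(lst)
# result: [69, 99, 82, 66, 55, 52, 5, -3, -5]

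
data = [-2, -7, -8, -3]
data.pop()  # -3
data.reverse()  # [-8, -7, -2]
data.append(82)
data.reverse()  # [82, -2, -7, -8]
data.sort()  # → [-8, -7, -2, 82]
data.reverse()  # [82, -2, -7, -8]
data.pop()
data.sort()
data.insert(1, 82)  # [-7, 82, -2, 82]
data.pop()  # 82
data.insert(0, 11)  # [11, -7, 82, -2]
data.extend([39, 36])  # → [11, -7, 82, -2, 39, 36]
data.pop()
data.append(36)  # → [11, -7, 82, -2, 39, 36]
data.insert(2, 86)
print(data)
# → [11, -7, 86, 82, -2, 39, 36]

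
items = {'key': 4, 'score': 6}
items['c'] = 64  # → {'key': 4, 'score': 6, 'c': 64}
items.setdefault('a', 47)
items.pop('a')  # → 47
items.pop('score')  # 6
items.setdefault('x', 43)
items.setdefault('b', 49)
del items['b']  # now {'key': 4, 'c': 64, 'x': 43}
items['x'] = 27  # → {'key': 4, 'c': 64, 'x': 27}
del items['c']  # {'key': 4, 'x': 27}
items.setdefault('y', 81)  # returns 81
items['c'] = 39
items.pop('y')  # 81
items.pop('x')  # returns 27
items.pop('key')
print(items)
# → {'c': 39}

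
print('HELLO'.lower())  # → hello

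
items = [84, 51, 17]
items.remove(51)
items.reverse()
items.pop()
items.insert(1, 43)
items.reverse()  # [43, 17]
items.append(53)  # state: [43, 17, 53]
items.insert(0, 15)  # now [15, 43, 17, 53]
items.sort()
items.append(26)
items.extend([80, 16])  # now [15, 17, 43, 53, 26, 80, 16]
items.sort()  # [15, 16, 17, 26, 43, 53, 80]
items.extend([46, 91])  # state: [15, 16, 17, 26, 43, 53, 80, 46, 91]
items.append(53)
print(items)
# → [15, 16, 17, 26, 43, 53, 80, 46, 91, 53]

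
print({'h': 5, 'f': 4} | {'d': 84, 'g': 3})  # {'h': 5, 'f': 4, 'd': 84, 'g': 3}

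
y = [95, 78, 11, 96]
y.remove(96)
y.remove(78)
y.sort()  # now [11, 95]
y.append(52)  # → [11, 95, 52]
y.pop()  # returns 52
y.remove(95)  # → [11]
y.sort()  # [11]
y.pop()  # 11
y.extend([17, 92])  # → [17, 92]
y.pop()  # 92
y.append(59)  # [17, 59]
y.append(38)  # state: [17, 59, 38]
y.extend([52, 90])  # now [17, 59, 38, 52, 90]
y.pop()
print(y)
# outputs [17, 59, 38, 52]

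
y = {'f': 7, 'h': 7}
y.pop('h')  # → 7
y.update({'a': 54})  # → {'f': 7, 'a': 54}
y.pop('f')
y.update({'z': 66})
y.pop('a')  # 54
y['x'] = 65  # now {'z': 66, 'x': 65}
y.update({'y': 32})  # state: {'z': 66, 'x': 65, 'y': 32}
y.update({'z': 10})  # {'z': 10, 'x': 65, 'y': 32}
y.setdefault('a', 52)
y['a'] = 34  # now {'z': 10, 'x': 65, 'y': 32, 'a': 34}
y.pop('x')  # 65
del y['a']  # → {'z': 10, 'y': 32}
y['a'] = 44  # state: {'z': 10, 'y': 32, 'a': 44}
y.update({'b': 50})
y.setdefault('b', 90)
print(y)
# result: {'z': 10, 'y': 32, 'a': 44, 'b': 50}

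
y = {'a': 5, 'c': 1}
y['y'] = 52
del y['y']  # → {'a': 5, 'c': 1}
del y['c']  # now {'a': 5}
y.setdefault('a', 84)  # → 5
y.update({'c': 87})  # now {'a': 5, 'c': 87}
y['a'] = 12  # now {'a': 12, 'c': 87}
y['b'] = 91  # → {'a': 12, 'c': 87, 'b': 91}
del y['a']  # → {'c': 87, 'b': 91}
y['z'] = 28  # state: {'c': 87, 'b': 91, 'z': 28}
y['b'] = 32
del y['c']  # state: {'b': 32, 'z': 28}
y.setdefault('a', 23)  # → 23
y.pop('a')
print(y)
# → {'b': 32, 'z': 28}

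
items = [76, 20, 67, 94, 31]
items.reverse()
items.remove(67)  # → [31, 94, 20, 76]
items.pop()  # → 76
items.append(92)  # [31, 94, 20, 92]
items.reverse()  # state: [92, 20, 94, 31]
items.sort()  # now [20, 31, 92, 94]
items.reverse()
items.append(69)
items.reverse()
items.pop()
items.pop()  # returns 92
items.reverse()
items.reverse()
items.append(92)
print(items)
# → [69, 20, 31, 92]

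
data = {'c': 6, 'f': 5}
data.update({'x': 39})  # {'c': 6, 'f': 5, 'x': 39}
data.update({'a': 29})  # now {'c': 6, 'f': 5, 'x': 39, 'a': 29}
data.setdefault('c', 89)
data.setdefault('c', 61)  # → 6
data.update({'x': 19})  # {'c': 6, 'f': 5, 'x': 19, 'a': 29}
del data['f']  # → {'c': 6, 'x': 19, 'a': 29}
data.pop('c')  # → 6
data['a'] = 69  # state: {'x': 19, 'a': 69}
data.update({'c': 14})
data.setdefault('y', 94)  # 94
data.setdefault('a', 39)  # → 69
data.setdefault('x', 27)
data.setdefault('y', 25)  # 94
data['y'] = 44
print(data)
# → {'x': 19, 'a': 69, 'c': 14, 'y': 44}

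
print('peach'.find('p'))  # 0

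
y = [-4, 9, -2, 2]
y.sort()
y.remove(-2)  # [-4, 2, 9]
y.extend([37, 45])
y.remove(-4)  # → [2, 9, 37, 45]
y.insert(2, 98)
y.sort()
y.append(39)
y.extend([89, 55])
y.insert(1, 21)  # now [2, 21, 9, 37, 45, 98, 39, 89, 55]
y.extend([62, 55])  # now [2, 21, 9, 37, 45, 98, 39, 89, 55, 62, 55]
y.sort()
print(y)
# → [2, 9, 21, 37, 39, 45, 55, 55, 62, 89, 98]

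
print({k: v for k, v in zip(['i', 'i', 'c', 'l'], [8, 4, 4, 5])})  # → {'i': 4, 'c': 4, 'l': 5}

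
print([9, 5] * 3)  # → [9, 5, 9, 5, 9, 5]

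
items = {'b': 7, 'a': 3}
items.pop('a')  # 3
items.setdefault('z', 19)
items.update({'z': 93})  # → {'b': 7, 'z': 93}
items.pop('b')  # 7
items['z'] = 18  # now {'z': 18}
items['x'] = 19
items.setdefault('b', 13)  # 13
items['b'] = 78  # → {'z': 18, 'x': 19, 'b': 78}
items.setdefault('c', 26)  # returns 26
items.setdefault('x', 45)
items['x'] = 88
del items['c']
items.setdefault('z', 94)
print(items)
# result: {'z': 18, 'x': 88, 'b': 78}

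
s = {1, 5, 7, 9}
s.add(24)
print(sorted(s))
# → [1, 5, 7, 9, 24]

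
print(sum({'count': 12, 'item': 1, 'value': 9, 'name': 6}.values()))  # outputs 28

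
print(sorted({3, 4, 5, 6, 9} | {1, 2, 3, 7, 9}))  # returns [1, 2, 3, 4, 5, 6, 7, 9]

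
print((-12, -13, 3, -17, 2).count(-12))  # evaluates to 1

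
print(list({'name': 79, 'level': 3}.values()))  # [79, 3]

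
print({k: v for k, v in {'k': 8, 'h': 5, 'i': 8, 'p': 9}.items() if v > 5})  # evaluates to {'k': 8, 'i': 8, 'p': 9}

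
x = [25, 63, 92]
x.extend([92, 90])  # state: [25, 63, 92, 92, 90]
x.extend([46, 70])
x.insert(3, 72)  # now [25, 63, 92, 72, 92, 90, 46, 70]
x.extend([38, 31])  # [25, 63, 92, 72, 92, 90, 46, 70, 38, 31]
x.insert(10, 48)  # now [25, 63, 92, 72, 92, 90, 46, 70, 38, 31, 48]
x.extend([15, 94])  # [25, 63, 92, 72, 92, 90, 46, 70, 38, 31, 48, 15, 94]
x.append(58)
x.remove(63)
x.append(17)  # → [25, 92, 72, 92, 90, 46, 70, 38, 31, 48, 15, 94, 58, 17]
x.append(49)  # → [25, 92, 72, 92, 90, 46, 70, 38, 31, 48, 15, 94, 58, 17, 49]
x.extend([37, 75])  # [25, 92, 72, 92, 90, 46, 70, 38, 31, 48, 15, 94, 58, 17, 49, 37, 75]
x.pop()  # 75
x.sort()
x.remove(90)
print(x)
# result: [15, 17, 25, 31, 37, 38, 46, 48, 49, 58, 70, 72, 92, 92, 94]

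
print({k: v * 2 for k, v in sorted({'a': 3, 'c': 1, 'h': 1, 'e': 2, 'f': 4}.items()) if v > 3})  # {'f': 8}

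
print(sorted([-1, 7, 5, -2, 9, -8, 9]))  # [-8, -2, -1, 5, 7, 9, 9]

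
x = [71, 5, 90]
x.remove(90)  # [71, 5]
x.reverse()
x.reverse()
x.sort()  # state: [5, 71]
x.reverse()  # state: [71, 5]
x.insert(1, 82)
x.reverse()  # [5, 82, 71]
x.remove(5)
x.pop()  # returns 71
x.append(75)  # [82, 75]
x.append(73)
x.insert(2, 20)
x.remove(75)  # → [82, 20, 73]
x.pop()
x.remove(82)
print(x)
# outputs [20]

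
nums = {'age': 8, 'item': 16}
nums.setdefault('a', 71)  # 71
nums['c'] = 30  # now {'age': 8, 'item': 16, 'a': 71, 'c': 30}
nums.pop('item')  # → 16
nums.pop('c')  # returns 30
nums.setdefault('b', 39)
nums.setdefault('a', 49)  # 71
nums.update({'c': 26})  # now {'age': 8, 'a': 71, 'b': 39, 'c': 26}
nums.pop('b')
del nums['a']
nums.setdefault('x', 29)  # 29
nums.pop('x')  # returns 29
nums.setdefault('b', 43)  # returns 43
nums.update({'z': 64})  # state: {'age': 8, 'c': 26, 'b': 43, 'z': 64}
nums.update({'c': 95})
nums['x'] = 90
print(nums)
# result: {'age': 8, 'c': 95, 'b': 43, 'z': 64, 'x': 90}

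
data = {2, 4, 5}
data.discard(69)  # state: {2, 4, 5}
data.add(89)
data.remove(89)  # {2, 4, 5}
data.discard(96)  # {2, 4, 5}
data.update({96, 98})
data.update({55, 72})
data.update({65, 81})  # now {2, 4, 5, 55, 65, 72, 81, 96, 98}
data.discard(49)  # {2, 4, 5, 55, 65, 72, 81, 96, 98}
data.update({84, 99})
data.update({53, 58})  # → {2, 4, 5, 53, 55, 58, 65, 72, 81, 84, 96, 98, 99}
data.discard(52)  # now {2, 4, 5, 53, 55, 58, 65, 72, 81, 84, 96, 98, 99}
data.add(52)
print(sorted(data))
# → [2, 4, 5, 52, 53, 55, 58, 65, 72, 81, 84, 96, 98, 99]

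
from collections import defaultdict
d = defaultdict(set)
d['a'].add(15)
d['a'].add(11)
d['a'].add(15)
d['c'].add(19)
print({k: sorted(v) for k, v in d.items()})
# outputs {'a': [11, 15], 'c': [19]}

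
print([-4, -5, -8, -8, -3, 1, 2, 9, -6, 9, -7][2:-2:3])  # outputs [-8, 1, -6]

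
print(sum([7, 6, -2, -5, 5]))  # 11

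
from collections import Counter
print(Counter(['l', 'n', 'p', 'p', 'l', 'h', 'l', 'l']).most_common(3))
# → [('l', 4), ('p', 2), ('n', 1)]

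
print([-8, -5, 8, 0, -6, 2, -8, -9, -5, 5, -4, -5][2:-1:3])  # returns [8, 2, -5]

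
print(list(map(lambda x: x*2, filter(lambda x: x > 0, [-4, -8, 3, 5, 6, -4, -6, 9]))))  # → [6, 10, 12, 18]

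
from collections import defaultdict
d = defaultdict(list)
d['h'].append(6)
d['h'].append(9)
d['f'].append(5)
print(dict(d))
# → {'h': [6, 9], 'f': [5]}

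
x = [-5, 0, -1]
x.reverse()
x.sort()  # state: [-5, -1, 0]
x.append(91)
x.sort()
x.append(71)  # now [-5, -1, 0, 91, 71]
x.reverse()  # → [71, 91, 0, -1, -5]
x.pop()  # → -5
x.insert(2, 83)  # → [71, 91, 83, 0, -1]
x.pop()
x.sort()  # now [0, 71, 83, 91]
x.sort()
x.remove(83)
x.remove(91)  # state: [0, 71]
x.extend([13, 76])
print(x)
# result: [0, 71, 13, 76]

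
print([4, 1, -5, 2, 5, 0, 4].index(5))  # 4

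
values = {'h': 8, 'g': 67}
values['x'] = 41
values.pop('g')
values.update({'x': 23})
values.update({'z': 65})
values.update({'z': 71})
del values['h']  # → {'x': 23, 'z': 71}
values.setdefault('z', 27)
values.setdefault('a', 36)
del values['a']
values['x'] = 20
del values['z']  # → {'x': 20}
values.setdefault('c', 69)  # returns 69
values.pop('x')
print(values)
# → {'c': 69}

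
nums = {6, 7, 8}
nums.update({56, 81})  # {6, 7, 8, 56, 81}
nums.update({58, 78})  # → {6, 7, 8, 56, 58, 78, 81}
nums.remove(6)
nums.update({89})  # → {7, 8, 56, 58, 78, 81, 89}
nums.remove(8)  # {7, 56, 58, 78, 81, 89}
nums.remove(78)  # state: {7, 56, 58, 81, 89}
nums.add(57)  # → {7, 56, 57, 58, 81, 89}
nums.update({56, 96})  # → {7, 56, 57, 58, 81, 89, 96}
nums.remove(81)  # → {7, 56, 57, 58, 89, 96}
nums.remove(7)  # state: {56, 57, 58, 89, 96}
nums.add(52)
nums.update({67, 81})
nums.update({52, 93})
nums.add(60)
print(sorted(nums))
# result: [52, 56, 57, 58, 60, 67, 81, 89, 93, 96]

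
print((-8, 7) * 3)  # (-8, 7, -8, 7, -8, 7)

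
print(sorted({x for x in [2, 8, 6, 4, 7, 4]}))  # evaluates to [2, 4, 6, 7, 8]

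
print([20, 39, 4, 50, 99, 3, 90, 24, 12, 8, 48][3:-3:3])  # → [50, 90]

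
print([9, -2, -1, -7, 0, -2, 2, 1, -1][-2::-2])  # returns [1, -2, -7, -2]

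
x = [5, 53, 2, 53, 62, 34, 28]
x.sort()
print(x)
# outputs [2, 5, 28, 34, 53, 53, 62]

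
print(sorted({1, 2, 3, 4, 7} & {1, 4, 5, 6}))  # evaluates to [1, 4]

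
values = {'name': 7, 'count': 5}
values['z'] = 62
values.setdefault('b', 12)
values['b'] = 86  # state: {'name': 7, 'count': 5, 'z': 62, 'b': 86}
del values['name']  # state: {'count': 5, 'z': 62, 'b': 86}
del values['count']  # {'z': 62, 'b': 86}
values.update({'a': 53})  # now {'z': 62, 'b': 86, 'a': 53}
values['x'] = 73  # {'z': 62, 'b': 86, 'a': 53, 'x': 73}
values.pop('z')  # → 62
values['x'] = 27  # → {'b': 86, 'a': 53, 'x': 27}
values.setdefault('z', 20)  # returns 20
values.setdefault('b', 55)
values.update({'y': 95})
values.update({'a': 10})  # {'b': 86, 'a': 10, 'x': 27, 'z': 20, 'y': 95}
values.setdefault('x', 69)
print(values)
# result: {'b': 86, 'a': 10, 'x': 27, 'z': 20, 'y': 95}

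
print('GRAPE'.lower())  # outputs grape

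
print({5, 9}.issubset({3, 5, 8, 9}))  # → True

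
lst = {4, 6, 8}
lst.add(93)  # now {4, 6, 8, 93}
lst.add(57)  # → {4, 6, 8, 57, 93}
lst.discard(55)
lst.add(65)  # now {4, 6, 8, 57, 65, 93}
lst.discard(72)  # {4, 6, 8, 57, 65, 93}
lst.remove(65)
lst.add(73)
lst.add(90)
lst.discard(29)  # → {4, 6, 8, 57, 73, 90, 93}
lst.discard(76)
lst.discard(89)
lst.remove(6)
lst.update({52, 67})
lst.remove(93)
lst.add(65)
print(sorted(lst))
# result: [4, 8, 52, 57, 65, 67, 73, 90]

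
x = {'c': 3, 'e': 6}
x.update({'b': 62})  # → {'c': 3, 'e': 6, 'b': 62}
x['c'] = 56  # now {'c': 56, 'e': 6, 'b': 62}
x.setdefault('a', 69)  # 69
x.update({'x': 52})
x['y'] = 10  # {'c': 56, 'e': 6, 'b': 62, 'a': 69, 'x': 52, 'y': 10}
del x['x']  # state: {'c': 56, 'e': 6, 'b': 62, 'a': 69, 'y': 10}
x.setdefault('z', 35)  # 35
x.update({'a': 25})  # {'c': 56, 'e': 6, 'b': 62, 'a': 25, 'y': 10, 'z': 35}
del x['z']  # {'c': 56, 'e': 6, 'b': 62, 'a': 25, 'y': 10}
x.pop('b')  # 62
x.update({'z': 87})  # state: {'c': 56, 'e': 6, 'a': 25, 'y': 10, 'z': 87}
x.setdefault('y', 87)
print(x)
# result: {'c': 56, 'e': 6, 'a': 25, 'y': 10, 'z': 87}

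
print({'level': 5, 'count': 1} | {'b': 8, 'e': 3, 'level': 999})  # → {'level': 999, 'count': 1, 'b': 8, 'e': 3}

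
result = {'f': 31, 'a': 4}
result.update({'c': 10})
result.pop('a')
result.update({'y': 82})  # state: {'f': 31, 'c': 10, 'y': 82}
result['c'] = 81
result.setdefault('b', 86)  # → 86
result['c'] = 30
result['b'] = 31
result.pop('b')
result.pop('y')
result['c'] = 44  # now {'f': 31, 'c': 44}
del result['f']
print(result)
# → {'c': 44}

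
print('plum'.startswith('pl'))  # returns True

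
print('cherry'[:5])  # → cherr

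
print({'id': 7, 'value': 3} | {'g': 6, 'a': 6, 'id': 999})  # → {'id': 999, 'value': 3, 'g': 6, 'a': 6}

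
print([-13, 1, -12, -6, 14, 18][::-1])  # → [18, 14, -6, -12, 1, -13]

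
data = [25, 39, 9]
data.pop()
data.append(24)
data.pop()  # 24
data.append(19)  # [25, 39, 19]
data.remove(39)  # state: [25, 19]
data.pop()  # 19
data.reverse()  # [25]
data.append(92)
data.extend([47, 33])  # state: [25, 92, 47, 33]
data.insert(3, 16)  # [25, 92, 47, 16, 33]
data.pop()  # 33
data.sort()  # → [16, 25, 47, 92]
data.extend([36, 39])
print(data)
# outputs [16, 25, 47, 92, 36, 39]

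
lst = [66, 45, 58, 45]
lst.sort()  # [45, 45, 58, 66]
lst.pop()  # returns 66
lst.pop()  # 58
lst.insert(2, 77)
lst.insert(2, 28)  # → [45, 45, 28, 77]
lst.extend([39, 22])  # [45, 45, 28, 77, 39, 22]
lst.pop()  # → 22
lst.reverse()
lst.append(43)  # [39, 77, 28, 45, 45, 43]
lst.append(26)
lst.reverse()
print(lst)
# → [26, 43, 45, 45, 28, 77, 39]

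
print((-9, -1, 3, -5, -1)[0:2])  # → (-9, -1)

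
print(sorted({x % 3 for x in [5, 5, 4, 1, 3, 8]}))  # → [0, 1, 2]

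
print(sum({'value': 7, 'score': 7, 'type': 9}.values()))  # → 23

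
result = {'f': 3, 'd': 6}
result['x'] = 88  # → {'f': 3, 'd': 6, 'x': 88}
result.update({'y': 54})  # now {'f': 3, 'd': 6, 'x': 88, 'y': 54}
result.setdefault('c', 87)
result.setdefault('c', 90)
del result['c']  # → {'f': 3, 'd': 6, 'x': 88, 'y': 54}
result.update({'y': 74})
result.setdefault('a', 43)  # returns 43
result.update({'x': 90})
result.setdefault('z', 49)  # 49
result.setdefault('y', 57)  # 74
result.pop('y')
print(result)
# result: {'f': 3, 'd': 6, 'x': 90, 'a': 43, 'z': 49}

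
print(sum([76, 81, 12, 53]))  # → 222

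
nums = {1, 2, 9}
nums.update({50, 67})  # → {1, 2, 9, 50, 67}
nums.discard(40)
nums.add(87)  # {1, 2, 9, 50, 67, 87}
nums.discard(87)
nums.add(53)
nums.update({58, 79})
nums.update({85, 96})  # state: {1, 2, 9, 50, 53, 58, 67, 79, 85, 96}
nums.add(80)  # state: {1, 2, 9, 50, 53, 58, 67, 79, 80, 85, 96}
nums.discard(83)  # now {1, 2, 9, 50, 53, 58, 67, 79, 80, 85, 96}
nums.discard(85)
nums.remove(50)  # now {1, 2, 9, 53, 58, 67, 79, 80, 96}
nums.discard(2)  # {1, 9, 53, 58, 67, 79, 80, 96}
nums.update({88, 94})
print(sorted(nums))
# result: [1, 9, 53, 58, 67, 79, 80, 88, 94, 96]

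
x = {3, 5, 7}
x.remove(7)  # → {3, 5}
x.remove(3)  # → {5}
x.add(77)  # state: {5, 77}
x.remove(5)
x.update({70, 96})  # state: {70, 77, 96}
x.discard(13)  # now {70, 77, 96}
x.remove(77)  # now {70, 96}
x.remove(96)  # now {70}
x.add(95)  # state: {70, 95}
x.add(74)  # {70, 74, 95}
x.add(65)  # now {65, 70, 74, 95}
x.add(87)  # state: {65, 70, 74, 87, 95}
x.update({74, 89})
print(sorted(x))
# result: [65, 70, 74, 87, 89, 95]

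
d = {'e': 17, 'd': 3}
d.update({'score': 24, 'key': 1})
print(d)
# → {'e': 17, 'd': 3, 'score': 24, 'key': 1}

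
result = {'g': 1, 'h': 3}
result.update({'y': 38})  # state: {'g': 1, 'h': 3, 'y': 38}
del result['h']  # {'g': 1, 'y': 38}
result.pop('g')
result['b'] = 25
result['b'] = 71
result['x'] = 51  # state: {'y': 38, 'b': 71, 'x': 51}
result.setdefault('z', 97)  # 97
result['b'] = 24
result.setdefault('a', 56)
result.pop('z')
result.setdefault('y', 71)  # 38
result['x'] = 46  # {'y': 38, 'b': 24, 'x': 46, 'a': 56}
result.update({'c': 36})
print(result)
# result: {'y': 38, 'b': 24, 'x': 46, 'a': 56, 'c': 36}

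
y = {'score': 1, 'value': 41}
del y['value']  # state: {'score': 1}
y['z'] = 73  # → {'score': 1, 'z': 73}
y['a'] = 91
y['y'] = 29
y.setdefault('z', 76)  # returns 73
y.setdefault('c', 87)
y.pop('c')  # 87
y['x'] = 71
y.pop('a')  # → 91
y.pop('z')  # 73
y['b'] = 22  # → {'score': 1, 'y': 29, 'x': 71, 'b': 22}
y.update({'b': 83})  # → {'score': 1, 'y': 29, 'x': 71, 'b': 83}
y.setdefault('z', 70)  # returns 70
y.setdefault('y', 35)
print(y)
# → {'score': 1, 'y': 29, 'x': 71, 'b': 83, 'z': 70}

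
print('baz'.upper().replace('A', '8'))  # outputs B8Z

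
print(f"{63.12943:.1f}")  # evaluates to 63.1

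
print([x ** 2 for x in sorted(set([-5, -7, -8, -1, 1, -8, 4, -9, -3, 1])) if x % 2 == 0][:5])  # [64, 16]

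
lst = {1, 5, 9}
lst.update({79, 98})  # {1, 5, 9, 79, 98}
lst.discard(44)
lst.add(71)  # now {1, 5, 9, 71, 79, 98}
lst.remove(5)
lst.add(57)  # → {1, 9, 57, 71, 79, 98}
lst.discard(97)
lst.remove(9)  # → {1, 57, 71, 79, 98}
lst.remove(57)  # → {1, 71, 79, 98}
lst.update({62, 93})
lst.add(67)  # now {1, 62, 67, 71, 79, 93, 98}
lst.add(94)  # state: {1, 62, 67, 71, 79, 93, 94, 98}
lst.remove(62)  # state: {1, 67, 71, 79, 93, 94, 98}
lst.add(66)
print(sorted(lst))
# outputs [1, 66, 67, 71, 79, 93, 94, 98]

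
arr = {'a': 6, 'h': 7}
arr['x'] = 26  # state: {'a': 6, 'h': 7, 'x': 26}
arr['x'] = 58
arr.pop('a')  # 6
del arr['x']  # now {'h': 7}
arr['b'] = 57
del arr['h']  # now {'b': 57}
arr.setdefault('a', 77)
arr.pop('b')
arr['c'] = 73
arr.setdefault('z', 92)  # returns 92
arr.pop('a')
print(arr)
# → {'c': 73, 'z': 92}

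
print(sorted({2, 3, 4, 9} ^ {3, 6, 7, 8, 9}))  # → [2, 4, 6, 7, 8]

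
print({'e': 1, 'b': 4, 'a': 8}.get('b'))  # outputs 4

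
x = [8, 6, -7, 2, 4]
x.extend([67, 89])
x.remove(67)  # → [8, 6, -7, 2, 4, 89]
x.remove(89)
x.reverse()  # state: [4, 2, -7, 6, 8]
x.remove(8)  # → [4, 2, -7, 6]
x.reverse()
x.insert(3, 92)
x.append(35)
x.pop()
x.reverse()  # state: [4, 92, 2, -7, 6]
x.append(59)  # [4, 92, 2, -7, 6, 59]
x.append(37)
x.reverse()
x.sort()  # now [-7, 2, 4, 6, 37, 59, 92]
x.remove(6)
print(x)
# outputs [-7, 2, 4, 37, 59, 92]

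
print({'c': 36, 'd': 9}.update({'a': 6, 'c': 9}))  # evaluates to None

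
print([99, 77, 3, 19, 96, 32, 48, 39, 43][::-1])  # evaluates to [43, 39, 48, 32, 96, 19, 3, 77, 99]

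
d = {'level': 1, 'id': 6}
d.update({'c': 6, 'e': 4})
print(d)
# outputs {'level': 1, 'id': 6, 'c': 6, 'e': 4}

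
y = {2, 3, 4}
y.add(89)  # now {2, 3, 4, 89}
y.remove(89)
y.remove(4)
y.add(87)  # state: {2, 3, 87}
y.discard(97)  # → {2, 3, 87}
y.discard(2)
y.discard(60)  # {3, 87}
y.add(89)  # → {3, 87, 89}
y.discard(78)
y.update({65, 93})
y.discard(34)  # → {3, 65, 87, 89, 93}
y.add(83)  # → {3, 65, 83, 87, 89, 93}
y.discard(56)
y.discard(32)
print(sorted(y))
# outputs [3, 65, 83, 87, 89, 93]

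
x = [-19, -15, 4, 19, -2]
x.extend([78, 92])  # [-19, -15, 4, 19, -2, 78, 92]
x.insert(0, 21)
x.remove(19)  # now [21, -19, -15, 4, -2, 78, 92]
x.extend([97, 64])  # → [21, -19, -15, 4, -2, 78, 92, 97, 64]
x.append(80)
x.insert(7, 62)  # [21, -19, -15, 4, -2, 78, 92, 62, 97, 64, 80]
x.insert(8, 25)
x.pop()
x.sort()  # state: [-19, -15, -2, 4, 21, 25, 62, 64, 78, 92, 97]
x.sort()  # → [-19, -15, -2, 4, 21, 25, 62, 64, 78, 92, 97]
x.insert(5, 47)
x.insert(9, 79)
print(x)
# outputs [-19, -15, -2, 4, 21, 47, 25, 62, 64, 79, 78, 92, 97]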